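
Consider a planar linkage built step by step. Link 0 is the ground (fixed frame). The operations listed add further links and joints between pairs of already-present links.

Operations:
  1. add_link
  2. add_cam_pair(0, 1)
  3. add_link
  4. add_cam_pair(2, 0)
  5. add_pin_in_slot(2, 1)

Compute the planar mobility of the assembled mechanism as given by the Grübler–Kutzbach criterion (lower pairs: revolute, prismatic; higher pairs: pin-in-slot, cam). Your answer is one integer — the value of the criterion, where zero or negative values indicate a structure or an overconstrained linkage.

(L,J1,J2)=(1,0,0); link0 fixed
link1: (2,0,0)
C 0-1 [J2]: (2,0,1)
link2: (3,0,1)
C 2-0 [J2]: (3,0,2)
PS 2-1 [J2]: (3,0,3)
Grübler: 3·2 − 2·0 − 3 = 3

M = 3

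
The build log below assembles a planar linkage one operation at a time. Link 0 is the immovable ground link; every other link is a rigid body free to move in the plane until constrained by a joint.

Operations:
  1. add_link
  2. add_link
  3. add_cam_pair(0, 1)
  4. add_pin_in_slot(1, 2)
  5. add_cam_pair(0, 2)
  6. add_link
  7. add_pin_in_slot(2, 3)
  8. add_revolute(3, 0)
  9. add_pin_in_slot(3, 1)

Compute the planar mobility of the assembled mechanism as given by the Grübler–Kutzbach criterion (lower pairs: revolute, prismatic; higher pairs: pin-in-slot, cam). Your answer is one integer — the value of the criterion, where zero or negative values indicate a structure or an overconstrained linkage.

M = 2

(L,J1,J2)=(1,0,0); link0 fixed
link1: (2,0,0)
link2: (3,0,0)
C 0-1 [J2]: (3,0,1)
PS 1-2 [J2]: (3,0,2)
C 0-2 [J2]: (3,0,3)
link3: (4,0,3)
PS 2-3 [J2]: (4,0,4)
R 3-0 [J1]: (4,1,4)
PS 3-1 [J2]: (4,1,5)
Grübler: 3·3 − 2·1 − 5 = 2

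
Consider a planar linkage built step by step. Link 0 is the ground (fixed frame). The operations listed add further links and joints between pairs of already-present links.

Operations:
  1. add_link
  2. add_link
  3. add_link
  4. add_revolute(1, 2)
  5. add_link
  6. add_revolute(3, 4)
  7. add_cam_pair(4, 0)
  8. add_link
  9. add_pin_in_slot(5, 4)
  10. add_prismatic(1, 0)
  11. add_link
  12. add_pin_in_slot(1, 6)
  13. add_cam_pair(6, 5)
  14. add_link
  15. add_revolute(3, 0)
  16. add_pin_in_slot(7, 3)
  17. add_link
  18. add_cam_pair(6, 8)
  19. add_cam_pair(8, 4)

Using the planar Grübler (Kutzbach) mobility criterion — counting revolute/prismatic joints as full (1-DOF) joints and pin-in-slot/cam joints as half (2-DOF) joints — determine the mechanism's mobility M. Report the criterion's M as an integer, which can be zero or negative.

ground; <1,0,0>
#1 <2,0,0>
#2 <3,0,0>
#3 <4,0,0>
R:1↔2 J1 <4,1,0>
#4 <5,1,0>
R:3↔4 J1 <5,2,0>
C:4↔0 J2 <5,2,1>
#5 <6,2,1>
PS:5↔4 J2 <6,2,2>
P:1↔0 J1 <6,3,2>
#6 <7,3,2>
PS:1↔6 J2 <7,3,3>
C:6↔5 J2 <7,3,4>
#7 <8,3,4>
R:3↔0 J1 <8,4,4>
PS:7↔3 J2 <8,4,5>
#8 <9,4,5>
C:6↔8 J2 <9,4,6>
C:8↔4 J2 <9,4,7>
3×8 − 2×4 − 1×7 = 9

M = 9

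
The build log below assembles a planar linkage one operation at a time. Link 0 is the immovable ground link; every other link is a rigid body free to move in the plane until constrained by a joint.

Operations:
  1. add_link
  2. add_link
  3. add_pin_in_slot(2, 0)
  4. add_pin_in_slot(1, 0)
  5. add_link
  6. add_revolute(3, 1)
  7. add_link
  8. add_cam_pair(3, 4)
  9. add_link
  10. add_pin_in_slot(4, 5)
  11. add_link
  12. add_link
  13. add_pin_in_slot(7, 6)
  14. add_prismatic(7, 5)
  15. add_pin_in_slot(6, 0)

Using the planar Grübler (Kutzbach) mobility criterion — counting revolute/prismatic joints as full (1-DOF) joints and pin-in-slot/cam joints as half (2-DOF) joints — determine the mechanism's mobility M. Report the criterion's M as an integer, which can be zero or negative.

M = 11

link 0 = ground. State L|J1|J2 = 1|0|0
+link1  2|0|0
+link2  3|0|0
PS(2,0) f=2→J2  3|0|1
PS(1,0) f=2→J2  3|0|2
+link3  4|0|2
R(3,1) f=1→J1  4|1|2
+link4  5|1|2
C(3,4) f=2→J2  5|1|3
+link5  6|1|3
PS(4,5) f=2→J2  6|1|4
+link6  7|1|4
+link7  8|1|4
PS(7,6) f=2→J2  8|1|5
P(7,5) f=1→J1  8|2|5
PS(6,0) f=2→J2  8|2|6
M = 3(8−1)−2·2−6 = 21−4−6 = 11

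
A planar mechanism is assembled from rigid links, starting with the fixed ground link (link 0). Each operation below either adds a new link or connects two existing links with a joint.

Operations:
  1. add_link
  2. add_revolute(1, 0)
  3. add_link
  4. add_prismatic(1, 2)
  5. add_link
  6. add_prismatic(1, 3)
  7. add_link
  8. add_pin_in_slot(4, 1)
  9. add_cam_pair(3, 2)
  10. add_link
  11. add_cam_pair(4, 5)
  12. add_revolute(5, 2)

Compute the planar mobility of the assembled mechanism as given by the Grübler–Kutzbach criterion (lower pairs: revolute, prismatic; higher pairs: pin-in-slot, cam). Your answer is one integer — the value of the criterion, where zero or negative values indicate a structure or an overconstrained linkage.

M = 4

(L,J1,J2)=(1,0,0); link0 fixed
link1: (2,0,0)
R 1-0 [J1]: (2,1,0)
link2: (3,1,0)
P 1-2 [J1]: (3,2,0)
link3: (4,2,0)
P 1-3 [J1]: (4,3,0)
link4: (5,3,0)
PS 4-1 [J2]: (5,3,1)
C 3-2 [J2]: (5,3,2)
link5: (6,3,2)
C 4-5 [J2]: (6,3,3)
R 5-2 [J1]: (6,4,3)
Grübler: 3·5 − 2·4 − 3 = 4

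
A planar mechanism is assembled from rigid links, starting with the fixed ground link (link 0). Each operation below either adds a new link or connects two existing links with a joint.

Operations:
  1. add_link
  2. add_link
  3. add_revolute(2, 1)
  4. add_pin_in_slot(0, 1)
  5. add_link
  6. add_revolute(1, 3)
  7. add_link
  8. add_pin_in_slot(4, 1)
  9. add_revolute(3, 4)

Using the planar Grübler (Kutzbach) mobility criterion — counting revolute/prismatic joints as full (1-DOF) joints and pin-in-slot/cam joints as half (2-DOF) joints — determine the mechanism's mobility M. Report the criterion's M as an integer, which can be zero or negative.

[1;0;0] (link 0 is ground)
L+ [2;0;0]
L+ [3;0;0]
R(2,1)∈J1 [3;1;0]
PS(0,1)∈J2 [3;1;1]
L+ [4;1;1]
R(1,3)∈J1 [4;2;1]
L+ [5;2;1]
PS(4,1)∈J2 [5;2;2]
R(3,4)∈J1 [5;3;2]
mobility = 12 − 6 − 2 = 4

M = 4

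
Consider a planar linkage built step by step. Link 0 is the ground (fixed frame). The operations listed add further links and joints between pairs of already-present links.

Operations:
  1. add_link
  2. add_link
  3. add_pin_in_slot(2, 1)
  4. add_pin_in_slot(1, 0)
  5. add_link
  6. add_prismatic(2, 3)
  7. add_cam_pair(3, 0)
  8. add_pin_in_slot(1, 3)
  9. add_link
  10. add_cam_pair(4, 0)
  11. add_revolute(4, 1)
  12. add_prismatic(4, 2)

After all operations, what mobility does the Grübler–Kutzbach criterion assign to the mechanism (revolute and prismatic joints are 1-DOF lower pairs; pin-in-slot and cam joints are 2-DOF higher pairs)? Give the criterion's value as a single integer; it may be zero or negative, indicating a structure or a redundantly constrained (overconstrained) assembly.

M = 1

[1;0;0] (link 0 is ground)
L+ [2;0;0]
L+ [3;0;0]
PS(2,1)∈J2 [3;0;1]
PS(1,0)∈J2 [3;0;2]
L+ [4;0;2]
P(2,3)∈J1 [4;1;2]
C(3,0)∈J2 [4;1;3]
PS(1,3)∈J2 [4;1;4]
L+ [5;1;4]
C(4,0)∈J2 [5;1;5]
R(4,1)∈J1 [5;2;5]
P(4,2)∈J1 [5;3;5]
mobility = 12 − 6 − 5 = 1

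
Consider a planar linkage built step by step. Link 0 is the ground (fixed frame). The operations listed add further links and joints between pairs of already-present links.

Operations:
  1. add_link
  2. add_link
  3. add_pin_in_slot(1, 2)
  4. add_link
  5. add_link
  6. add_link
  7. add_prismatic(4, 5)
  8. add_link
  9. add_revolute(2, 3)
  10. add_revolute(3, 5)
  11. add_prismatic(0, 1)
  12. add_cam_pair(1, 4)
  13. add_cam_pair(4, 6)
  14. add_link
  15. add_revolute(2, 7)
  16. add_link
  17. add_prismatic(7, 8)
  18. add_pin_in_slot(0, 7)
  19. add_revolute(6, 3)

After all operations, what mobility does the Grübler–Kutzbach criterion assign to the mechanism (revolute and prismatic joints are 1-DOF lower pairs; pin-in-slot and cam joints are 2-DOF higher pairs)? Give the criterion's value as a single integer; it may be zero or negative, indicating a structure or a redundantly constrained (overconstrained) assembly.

M = 6

[1;0;0] (link 0 is ground)
L+ [2;0;0]
L+ [3;0;0]
PS(1,2)∈J2 [3;0;1]
L+ [4;0;1]
L+ [5;0;1]
L+ [6;0;1]
P(4,5)∈J1 [6;1;1]
L+ [7;1;1]
R(2,3)∈J1 [7;2;1]
R(3,5)∈J1 [7;3;1]
P(0,1)∈J1 [7;4;1]
C(1,4)∈J2 [7;4;2]
C(4,6)∈J2 [7;4;3]
L+ [8;4;3]
R(2,7)∈J1 [8;5;3]
L+ [9;5;3]
P(7,8)∈J1 [9;6;3]
PS(0,7)∈J2 [9;6;4]
R(6,3)∈J1 [9;7;4]
mobility = 24 − 14 − 4 = 6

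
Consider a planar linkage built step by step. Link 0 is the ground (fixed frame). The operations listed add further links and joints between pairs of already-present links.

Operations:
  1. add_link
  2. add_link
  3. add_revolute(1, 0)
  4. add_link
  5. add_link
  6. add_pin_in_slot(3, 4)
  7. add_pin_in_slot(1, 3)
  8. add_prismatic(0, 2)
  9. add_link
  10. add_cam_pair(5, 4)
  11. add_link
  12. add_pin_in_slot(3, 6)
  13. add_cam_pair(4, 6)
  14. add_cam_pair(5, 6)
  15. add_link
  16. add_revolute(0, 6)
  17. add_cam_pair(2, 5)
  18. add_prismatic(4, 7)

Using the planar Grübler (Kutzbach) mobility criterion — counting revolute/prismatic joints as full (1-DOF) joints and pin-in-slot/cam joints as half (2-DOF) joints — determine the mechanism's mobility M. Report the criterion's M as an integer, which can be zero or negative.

M = 6

[1;0;0] (link 0 is ground)
L+ [2;0;0]
L+ [3;0;0]
R(1,0)∈J1 [3;1;0]
L+ [4;1;0]
L+ [5;1;0]
PS(3,4)∈J2 [5;1;1]
PS(1,3)∈J2 [5;1;2]
P(0,2)∈J1 [5;2;2]
L+ [6;2;2]
C(5,4)∈J2 [6;2;3]
L+ [7;2;3]
PS(3,6)∈J2 [7;2;4]
C(4,6)∈J2 [7;2;5]
C(5,6)∈J2 [7;2;6]
L+ [8;2;6]
R(0,6)∈J1 [8;3;6]
C(2,5)∈J2 [8;3;7]
P(4,7)∈J1 [8;4;7]
mobility = 21 − 8 − 7 = 6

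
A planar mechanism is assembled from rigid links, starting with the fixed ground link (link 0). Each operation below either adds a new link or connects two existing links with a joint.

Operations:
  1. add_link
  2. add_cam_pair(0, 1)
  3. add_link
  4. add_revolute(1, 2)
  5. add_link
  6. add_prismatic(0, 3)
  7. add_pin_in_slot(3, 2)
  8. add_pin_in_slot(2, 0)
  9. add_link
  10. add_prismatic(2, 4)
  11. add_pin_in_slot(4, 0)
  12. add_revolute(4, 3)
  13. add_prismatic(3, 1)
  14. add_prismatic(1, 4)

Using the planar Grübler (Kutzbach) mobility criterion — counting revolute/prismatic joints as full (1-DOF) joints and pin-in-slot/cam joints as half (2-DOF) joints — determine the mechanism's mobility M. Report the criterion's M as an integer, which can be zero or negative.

M = -4

(L,J1,J2)=(1,0,0); link0 fixed
link1: (2,0,0)
C 0-1 [J2]: (2,0,1)
link2: (3,0,1)
R 1-2 [J1]: (3,1,1)
link3: (4,1,1)
P 0-3 [J1]: (4,2,1)
PS 3-2 [J2]: (4,2,2)
PS 2-0 [J2]: (4,2,3)
link4: (5,2,3)
P 2-4 [J1]: (5,3,3)
PS 4-0 [J2]: (5,3,4)
R 4-3 [J1]: (5,4,4)
P 3-1 [J1]: (5,5,4)
P 1-4 [J1]: (5,6,4)
Grübler: 3·4 − 2·6 − 4 = -4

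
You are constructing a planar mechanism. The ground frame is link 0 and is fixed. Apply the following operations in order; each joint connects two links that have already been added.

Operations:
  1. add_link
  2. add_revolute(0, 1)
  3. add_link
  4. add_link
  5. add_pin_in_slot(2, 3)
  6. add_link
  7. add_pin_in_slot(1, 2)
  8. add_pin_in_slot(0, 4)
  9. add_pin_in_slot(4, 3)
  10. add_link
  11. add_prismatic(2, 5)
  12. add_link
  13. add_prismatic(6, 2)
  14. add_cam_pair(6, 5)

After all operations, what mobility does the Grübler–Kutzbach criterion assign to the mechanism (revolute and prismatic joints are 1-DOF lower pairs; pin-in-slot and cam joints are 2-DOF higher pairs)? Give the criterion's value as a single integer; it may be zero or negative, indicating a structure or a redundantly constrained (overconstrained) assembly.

M = 7

L=1 J1=0 J2=0
add link → L=2 J1=0 J2=0
R@0,1 dof=1 J1 → L=2 J1=1 J2=0
add link → L=3 J1=1 J2=0
add link → L=4 J1=1 J2=0
PS@2,3 dof=2 J2 → L=4 J1=1 J2=1
add link → L=5 J1=1 J2=1
PS@1,2 dof=2 J2 → L=5 J1=1 J2=2
PS@0,4 dof=2 J2 → L=5 J1=1 J2=3
PS@4,3 dof=2 J2 → L=5 J1=1 J2=4
add link → L=6 J1=1 J2=4
P@2,5 dof=1 J1 → L=6 J1=2 J2=4
add link → L=7 J1=2 J2=4
P@6,2 dof=1 J1 → L=7 J1=3 J2=4
C@6,5 dof=2 J2 → L=7 J1=3 J2=5
M=3(L−1)−2J1−J2=3·6−2·3−5=7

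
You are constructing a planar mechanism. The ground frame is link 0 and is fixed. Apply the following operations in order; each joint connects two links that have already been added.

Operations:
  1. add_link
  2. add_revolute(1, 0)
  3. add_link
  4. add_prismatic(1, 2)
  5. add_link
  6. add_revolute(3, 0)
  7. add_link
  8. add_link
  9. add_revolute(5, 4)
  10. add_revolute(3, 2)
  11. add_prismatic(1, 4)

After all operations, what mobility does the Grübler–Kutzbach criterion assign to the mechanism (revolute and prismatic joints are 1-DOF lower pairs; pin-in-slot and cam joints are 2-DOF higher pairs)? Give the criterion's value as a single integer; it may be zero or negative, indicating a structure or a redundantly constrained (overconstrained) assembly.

[1;0;0] (link 0 is ground)
L+ [2;0;0]
R(1,0)∈J1 [2;1;0]
L+ [3;1;0]
P(1,2)∈J1 [3;2;0]
L+ [4;2;0]
R(3,0)∈J1 [4;3;0]
L+ [5;3;0]
L+ [6;3;0]
R(5,4)∈J1 [6;4;0]
R(3,2)∈J1 [6;5;0]
P(1,4)∈J1 [6;6;0]
mobility = 15 − 12 − 0 = 3

M = 3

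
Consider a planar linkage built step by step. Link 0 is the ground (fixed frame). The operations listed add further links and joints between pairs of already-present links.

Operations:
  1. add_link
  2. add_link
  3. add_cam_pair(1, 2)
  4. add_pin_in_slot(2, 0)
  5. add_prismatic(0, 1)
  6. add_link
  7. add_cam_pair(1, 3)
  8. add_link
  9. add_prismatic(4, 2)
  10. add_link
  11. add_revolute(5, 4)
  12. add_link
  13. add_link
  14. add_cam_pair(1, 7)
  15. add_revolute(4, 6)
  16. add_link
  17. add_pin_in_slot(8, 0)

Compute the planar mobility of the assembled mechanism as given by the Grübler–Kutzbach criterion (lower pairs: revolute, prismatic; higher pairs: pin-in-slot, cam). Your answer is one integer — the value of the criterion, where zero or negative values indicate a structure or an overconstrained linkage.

[1;0;0] (link 0 is ground)
L+ [2;0;0]
L+ [3;0;0]
C(1,2)∈J2 [3;0;1]
PS(2,0)∈J2 [3;0;2]
P(0,1)∈J1 [3;1;2]
L+ [4;1;2]
C(1,3)∈J2 [4;1;3]
L+ [5;1;3]
P(4,2)∈J1 [5;2;3]
L+ [6;2;3]
R(5,4)∈J1 [6;3;3]
L+ [7;3;3]
L+ [8;3;3]
C(1,7)∈J2 [8;3;4]
R(4,6)∈J1 [8;4;4]
L+ [9;4;4]
PS(8,0)∈J2 [9;4;5]
mobility = 24 − 8 − 5 = 11

M = 11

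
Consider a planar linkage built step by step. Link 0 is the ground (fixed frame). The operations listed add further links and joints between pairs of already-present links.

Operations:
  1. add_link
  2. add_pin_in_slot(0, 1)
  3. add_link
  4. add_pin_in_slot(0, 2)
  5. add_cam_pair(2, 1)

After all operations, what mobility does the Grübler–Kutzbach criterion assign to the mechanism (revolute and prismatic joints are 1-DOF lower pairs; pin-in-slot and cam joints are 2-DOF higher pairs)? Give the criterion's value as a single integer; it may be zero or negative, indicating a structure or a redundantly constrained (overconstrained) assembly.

M = 3

(L,J1,J2)=(1,0,0); link0 fixed
link1: (2,0,0)
PS 0-1 [J2]: (2,0,1)
link2: (3,0,1)
PS 0-2 [J2]: (3,0,2)
C 2-1 [J2]: (3,0,3)
Grübler: 3·2 − 2·0 − 3 = 3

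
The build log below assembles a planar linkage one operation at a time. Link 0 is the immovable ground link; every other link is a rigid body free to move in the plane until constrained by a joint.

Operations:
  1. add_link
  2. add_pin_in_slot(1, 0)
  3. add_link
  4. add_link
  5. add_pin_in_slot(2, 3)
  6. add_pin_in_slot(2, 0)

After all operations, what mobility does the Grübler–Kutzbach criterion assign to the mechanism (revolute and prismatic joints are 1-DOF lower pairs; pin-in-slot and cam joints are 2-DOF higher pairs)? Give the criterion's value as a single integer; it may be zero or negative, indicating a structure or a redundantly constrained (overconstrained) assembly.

ground; <1,0,0>
#1 <2,0,0>
PS:1↔0 J2 <2,0,1>
#2 <3,0,1>
#3 <4,0,1>
PS:2↔3 J2 <4,0,2>
PS:2↔0 J2 <4,0,3>
3×3 − 2×0 − 1×3 = 6

M = 6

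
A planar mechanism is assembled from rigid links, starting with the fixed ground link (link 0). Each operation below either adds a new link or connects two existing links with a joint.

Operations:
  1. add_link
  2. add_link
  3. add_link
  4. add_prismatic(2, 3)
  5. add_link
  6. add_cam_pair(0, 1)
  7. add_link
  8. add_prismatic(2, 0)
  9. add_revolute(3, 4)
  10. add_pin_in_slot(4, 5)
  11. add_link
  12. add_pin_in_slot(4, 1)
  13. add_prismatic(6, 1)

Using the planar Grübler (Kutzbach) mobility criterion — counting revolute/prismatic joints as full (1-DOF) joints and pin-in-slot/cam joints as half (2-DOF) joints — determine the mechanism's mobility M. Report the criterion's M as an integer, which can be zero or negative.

link 0 = ground. State L|J1|J2 = 1|0|0
+link1  2|0|0
+link2  3|0|0
+link3  4|0|0
P(2,3) f=1→J1  4|1|0
+link4  5|1|0
C(0,1) f=2→J2  5|1|1
+link5  6|1|1
P(2,0) f=1→J1  6|2|1
R(3,4) f=1→J1  6|3|1
PS(4,5) f=2→J2  6|3|2
+link6  7|3|2
PS(4,1) f=2→J2  7|3|3
P(6,1) f=1→J1  7|4|3
M = 3(7−1)−2·4−3 = 18−8−3 = 7

M = 7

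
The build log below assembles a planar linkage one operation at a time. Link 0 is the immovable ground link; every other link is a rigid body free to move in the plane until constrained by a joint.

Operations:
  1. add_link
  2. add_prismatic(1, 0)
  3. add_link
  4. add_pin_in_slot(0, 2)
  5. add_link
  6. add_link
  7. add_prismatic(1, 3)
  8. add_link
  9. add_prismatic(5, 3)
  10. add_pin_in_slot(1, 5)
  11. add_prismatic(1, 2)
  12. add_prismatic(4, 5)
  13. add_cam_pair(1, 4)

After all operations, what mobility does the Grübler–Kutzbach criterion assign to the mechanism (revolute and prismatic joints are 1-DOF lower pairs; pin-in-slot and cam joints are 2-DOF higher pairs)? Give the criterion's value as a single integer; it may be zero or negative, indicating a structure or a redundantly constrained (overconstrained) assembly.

M = 2

L=1 J1=0 J2=0
add link → L=2 J1=0 J2=0
P@1,0 dof=1 J1 → L=2 J1=1 J2=0
add link → L=3 J1=1 J2=0
PS@0,2 dof=2 J2 → L=3 J1=1 J2=1
add link → L=4 J1=1 J2=1
add link → L=5 J1=1 J2=1
P@1,3 dof=1 J1 → L=5 J1=2 J2=1
add link → L=6 J1=2 J2=1
P@5,3 dof=1 J1 → L=6 J1=3 J2=1
PS@1,5 dof=2 J2 → L=6 J1=3 J2=2
P@1,2 dof=1 J1 → L=6 J1=4 J2=2
P@4,5 dof=1 J1 → L=6 J1=5 J2=2
C@1,4 dof=2 J2 → L=6 J1=5 J2=3
M=3(L−1)−2J1−J2=3·5−2·5−3=2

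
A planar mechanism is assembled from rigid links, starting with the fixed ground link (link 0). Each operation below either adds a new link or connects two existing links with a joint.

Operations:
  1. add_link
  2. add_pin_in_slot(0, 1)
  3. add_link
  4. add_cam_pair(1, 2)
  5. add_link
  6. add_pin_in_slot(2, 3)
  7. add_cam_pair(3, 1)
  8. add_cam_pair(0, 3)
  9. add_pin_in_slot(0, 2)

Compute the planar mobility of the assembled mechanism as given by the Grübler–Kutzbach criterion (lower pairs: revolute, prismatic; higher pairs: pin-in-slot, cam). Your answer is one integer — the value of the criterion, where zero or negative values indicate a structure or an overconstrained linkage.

link 0 = ground. State L|J1|J2 = 1|0|0
+link1  2|0|0
PS(0,1) f=2→J2  2|0|1
+link2  3|0|1
C(1,2) f=2→J2  3|0|2
+link3  4|0|2
PS(2,3) f=2→J2  4|0|3
C(3,1) f=2→J2  4|0|4
C(0,3) f=2→J2  4|0|5
PS(0,2) f=2→J2  4|0|6
M = 3(4−1)−2·0−6 = 9−0−6 = 3

M = 3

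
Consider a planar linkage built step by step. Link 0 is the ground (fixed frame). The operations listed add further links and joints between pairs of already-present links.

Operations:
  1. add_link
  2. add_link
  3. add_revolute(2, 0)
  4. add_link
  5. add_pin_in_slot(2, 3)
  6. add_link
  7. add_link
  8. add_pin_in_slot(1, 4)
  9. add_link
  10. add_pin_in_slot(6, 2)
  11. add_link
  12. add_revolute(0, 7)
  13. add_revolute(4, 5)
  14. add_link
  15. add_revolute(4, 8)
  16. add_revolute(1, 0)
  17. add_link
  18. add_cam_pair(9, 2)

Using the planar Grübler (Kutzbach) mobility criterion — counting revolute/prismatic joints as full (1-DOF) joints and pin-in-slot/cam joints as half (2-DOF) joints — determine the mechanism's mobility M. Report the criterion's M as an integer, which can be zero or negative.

M = 13

(L,J1,J2)=(1,0,0); link0 fixed
link1: (2,0,0)
link2: (3,0,0)
R 2-0 [J1]: (3,1,0)
link3: (4,1,0)
PS 2-3 [J2]: (4,1,1)
link4: (5,1,1)
link5: (6,1,1)
PS 1-4 [J2]: (6,1,2)
link6: (7,1,2)
PS 6-2 [J2]: (7,1,3)
link7: (8,1,3)
R 0-7 [J1]: (8,2,3)
R 4-5 [J1]: (8,3,3)
link8: (9,3,3)
R 4-8 [J1]: (9,4,3)
R 1-0 [J1]: (9,5,3)
link9: (10,5,3)
C 9-2 [J2]: (10,5,4)
Grübler: 3·9 − 2·5 − 4 = 13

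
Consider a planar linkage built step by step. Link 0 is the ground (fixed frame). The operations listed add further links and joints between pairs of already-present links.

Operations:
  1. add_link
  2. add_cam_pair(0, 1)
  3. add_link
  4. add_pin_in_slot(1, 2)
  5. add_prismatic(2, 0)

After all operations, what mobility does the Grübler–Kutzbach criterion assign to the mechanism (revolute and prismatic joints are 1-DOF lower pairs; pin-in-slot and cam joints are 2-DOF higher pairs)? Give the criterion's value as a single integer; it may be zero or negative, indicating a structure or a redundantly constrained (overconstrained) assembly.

ground; <1,0,0>
#1 <2,0,0>
C:0↔1 J2 <2,0,1>
#2 <3,0,1>
PS:1↔2 J2 <3,0,2>
P:2↔0 J1 <3,1,2>
3×2 − 2×1 − 1×2 = 2

M = 2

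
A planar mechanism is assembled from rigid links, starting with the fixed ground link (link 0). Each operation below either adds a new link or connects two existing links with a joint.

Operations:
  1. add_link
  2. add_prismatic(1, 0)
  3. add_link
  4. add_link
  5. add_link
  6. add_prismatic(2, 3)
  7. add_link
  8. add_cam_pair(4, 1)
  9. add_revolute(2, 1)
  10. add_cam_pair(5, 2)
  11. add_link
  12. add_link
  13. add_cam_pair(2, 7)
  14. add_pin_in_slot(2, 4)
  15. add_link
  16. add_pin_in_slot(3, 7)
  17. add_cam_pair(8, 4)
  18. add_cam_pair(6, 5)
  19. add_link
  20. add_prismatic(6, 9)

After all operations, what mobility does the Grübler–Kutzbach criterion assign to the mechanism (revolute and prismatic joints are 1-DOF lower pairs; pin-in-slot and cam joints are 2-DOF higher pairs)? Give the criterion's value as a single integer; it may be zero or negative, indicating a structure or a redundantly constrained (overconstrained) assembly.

M = 12

link 0 = ground. State L|J1|J2 = 1|0|0
+link1  2|0|0
P(1,0) f=1→J1  2|1|0
+link2  3|1|0
+link3  4|1|0
+link4  5|1|0
P(2,3) f=1→J1  5|2|0
+link5  6|2|0
C(4,1) f=2→J2  6|2|1
R(2,1) f=1→J1  6|3|1
C(5,2) f=2→J2  6|3|2
+link6  7|3|2
+link7  8|3|2
C(2,7) f=2→J2  8|3|3
PS(2,4) f=2→J2  8|3|4
+link8  9|3|4
PS(3,7) f=2→J2  9|3|5
C(8,4) f=2→J2  9|3|6
C(6,5) f=2→J2  9|3|7
+link9  10|3|7
P(6,9) f=1→J1  10|4|7
M = 3(10−1)−2·4−7 = 27−8−7 = 12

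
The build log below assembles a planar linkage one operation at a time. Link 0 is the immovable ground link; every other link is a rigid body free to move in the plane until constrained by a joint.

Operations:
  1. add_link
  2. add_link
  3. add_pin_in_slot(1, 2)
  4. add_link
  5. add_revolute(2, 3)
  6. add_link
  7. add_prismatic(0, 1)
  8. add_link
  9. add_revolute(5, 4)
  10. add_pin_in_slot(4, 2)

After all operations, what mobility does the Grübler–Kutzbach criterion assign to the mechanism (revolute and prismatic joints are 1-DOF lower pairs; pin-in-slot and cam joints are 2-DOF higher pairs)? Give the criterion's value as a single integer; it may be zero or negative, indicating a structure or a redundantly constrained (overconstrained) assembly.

M = 7

ground; <1,0,0>
#1 <2,0,0>
#2 <3,0,0>
PS:1↔2 J2 <3,0,1>
#3 <4,0,1>
R:2↔3 J1 <4,1,1>
#4 <5,1,1>
P:0↔1 J1 <5,2,1>
#5 <6,2,1>
R:5↔4 J1 <6,3,1>
PS:4↔2 J2 <6,3,2>
3×5 − 2×3 − 1×2 = 7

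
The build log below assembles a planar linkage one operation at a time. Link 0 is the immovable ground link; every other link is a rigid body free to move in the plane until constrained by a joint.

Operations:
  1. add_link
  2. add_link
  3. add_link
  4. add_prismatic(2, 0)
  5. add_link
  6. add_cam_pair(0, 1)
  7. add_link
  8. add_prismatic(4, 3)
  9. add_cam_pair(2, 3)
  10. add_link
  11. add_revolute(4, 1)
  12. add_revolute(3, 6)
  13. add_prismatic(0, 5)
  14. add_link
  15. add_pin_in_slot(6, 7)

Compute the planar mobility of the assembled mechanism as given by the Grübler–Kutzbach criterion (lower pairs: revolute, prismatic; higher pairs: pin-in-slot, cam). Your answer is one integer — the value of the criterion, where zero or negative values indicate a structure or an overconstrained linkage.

[1;0;0] (link 0 is ground)
L+ [2;0;0]
L+ [3;0;0]
L+ [4;0;0]
P(2,0)∈J1 [4;1;0]
L+ [5;1;0]
C(0,1)∈J2 [5;1;1]
L+ [6;1;1]
P(4,3)∈J1 [6;2;1]
C(2,3)∈J2 [6;2;2]
L+ [7;2;2]
R(4,1)∈J1 [7;3;2]
R(3,6)∈J1 [7;4;2]
P(0,5)∈J1 [7;5;2]
L+ [8;5;2]
PS(6,7)∈J2 [8;5;3]
mobility = 21 − 10 − 3 = 8

M = 8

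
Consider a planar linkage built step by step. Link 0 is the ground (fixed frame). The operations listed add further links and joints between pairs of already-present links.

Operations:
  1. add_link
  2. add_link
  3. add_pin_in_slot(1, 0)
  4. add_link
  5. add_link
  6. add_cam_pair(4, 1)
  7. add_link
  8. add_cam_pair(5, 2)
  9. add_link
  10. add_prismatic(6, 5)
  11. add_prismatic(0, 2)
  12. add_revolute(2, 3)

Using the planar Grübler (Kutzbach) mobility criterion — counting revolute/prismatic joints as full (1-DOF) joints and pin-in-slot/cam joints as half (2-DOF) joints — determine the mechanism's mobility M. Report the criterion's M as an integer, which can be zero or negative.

L=1 J1=0 J2=0
add link → L=2 J1=0 J2=0
add link → L=3 J1=0 J2=0
PS@1,0 dof=2 J2 → L=3 J1=0 J2=1
add link → L=4 J1=0 J2=1
add link → L=5 J1=0 J2=1
C@4,1 dof=2 J2 → L=5 J1=0 J2=2
add link → L=6 J1=0 J2=2
C@5,2 dof=2 J2 → L=6 J1=0 J2=3
add link → L=7 J1=0 J2=3
P@6,5 dof=1 J1 → L=7 J1=1 J2=3
P@0,2 dof=1 J1 → L=7 J1=2 J2=3
R@2,3 dof=1 J1 → L=7 J1=3 J2=3
M=3(L−1)−2J1−J2=3·6−2·3−3=9

M = 9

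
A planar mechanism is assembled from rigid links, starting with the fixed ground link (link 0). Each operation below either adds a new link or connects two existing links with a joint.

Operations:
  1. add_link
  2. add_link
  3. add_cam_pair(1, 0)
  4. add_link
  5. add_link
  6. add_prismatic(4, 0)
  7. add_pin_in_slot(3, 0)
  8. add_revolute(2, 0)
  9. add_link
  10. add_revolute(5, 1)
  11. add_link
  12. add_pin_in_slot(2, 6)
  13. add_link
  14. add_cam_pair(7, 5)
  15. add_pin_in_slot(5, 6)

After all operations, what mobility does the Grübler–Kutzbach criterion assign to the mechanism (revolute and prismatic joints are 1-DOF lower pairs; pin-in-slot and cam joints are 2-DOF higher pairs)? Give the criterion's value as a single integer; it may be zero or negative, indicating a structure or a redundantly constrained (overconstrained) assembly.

(L,J1,J2)=(1,0,0); link0 fixed
link1: (2,0,0)
link2: (3,0,0)
C 1-0 [J2]: (3,0,1)
link3: (4,0,1)
link4: (5,0,1)
P 4-0 [J1]: (5,1,1)
PS 3-0 [J2]: (5,1,2)
R 2-0 [J1]: (5,2,2)
link5: (6,2,2)
R 5-1 [J1]: (6,3,2)
link6: (7,3,2)
PS 2-6 [J2]: (7,3,3)
link7: (8,3,3)
C 7-5 [J2]: (8,3,4)
PS 5-6 [J2]: (8,3,5)
Grübler: 3·7 − 2·3 − 5 = 10

M = 10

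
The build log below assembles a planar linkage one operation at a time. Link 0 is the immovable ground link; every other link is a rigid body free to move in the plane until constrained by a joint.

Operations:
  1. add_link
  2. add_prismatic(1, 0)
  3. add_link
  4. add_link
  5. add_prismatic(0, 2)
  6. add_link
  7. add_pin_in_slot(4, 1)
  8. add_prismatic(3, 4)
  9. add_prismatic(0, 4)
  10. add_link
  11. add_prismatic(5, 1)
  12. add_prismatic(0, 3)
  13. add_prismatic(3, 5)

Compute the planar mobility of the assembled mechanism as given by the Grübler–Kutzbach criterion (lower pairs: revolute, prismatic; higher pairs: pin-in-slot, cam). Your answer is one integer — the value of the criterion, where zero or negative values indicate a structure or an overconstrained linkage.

M = 0

(L,J1,J2)=(1,0,0); link0 fixed
link1: (2,0,0)
P 1-0 [J1]: (2,1,0)
link2: (3,1,0)
link3: (4,1,0)
P 0-2 [J1]: (4,2,0)
link4: (5,2,0)
PS 4-1 [J2]: (5,2,1)
P 3-4 [J1]: (5,3,1)
P 0-4 [J1]: (5,4,1)
link5: (6,4,1)
P 5-1 [J1]: (6,5,1)
P 0-3 [J1]: (6,6,1)
P 3-5 [J1]: (6,7,1)
Grübler: 3·5 − 2·7 − 1 = 0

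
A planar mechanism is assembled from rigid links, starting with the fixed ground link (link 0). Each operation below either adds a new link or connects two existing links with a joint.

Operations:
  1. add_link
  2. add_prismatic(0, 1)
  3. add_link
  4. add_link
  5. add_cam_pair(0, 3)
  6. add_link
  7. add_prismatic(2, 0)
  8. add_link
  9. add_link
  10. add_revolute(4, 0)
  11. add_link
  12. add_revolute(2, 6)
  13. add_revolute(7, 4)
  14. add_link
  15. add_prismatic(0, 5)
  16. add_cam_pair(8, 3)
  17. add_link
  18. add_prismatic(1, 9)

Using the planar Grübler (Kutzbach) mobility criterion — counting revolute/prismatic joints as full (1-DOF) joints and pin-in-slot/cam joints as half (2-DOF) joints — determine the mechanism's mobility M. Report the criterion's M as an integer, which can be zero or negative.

M = 11

[1;0;0] (link 0 is ground)
L+ [2;0;0]
P(0,1)∈J1 [2;1;0]
L+ [3;1;0]
L+ [4;1;0]
C(0,3)∈J2 [4;1;1]
L+ [5;1;1]
P(2,0)∈J1 [5;2;1]
L+ [6;2;1]
L+ [7;2;1]
R(4,0)∈J1 [7;3;1]
L+ [8;3;1]
R(2,6)∈J1 [8;4;1]
R(7,4)∈J1 [8;5;1]
L+ [9;5;1]
P(0,5)∈J1 [9;6;1]
C(8,3)∈J2 [9;6;2]
L+ [10;6;2]
P(1,9)∈J1 [10;7;2]
mobility = 27 − 14 − 2 = 11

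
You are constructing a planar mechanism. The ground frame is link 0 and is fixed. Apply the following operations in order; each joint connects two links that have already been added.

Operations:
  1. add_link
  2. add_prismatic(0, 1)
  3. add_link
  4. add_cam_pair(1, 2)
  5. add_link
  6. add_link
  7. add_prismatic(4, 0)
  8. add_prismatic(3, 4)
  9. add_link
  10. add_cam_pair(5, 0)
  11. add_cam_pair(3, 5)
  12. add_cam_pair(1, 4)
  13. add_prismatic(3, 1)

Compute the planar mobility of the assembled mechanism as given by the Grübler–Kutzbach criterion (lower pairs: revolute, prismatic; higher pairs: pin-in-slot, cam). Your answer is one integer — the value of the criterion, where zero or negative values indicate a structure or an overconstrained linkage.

(L,J1,J2)=(1,0,0); link0 fixed
link1: (2,0,0)
P 0-1 [J1]: (2,1,0)
link2: (3,1,0)
C 1-2 [J2]: (3,1,1)
link3: (4,1,1)
link4: (5,1,1)
P 4-0 [J1]: (5,2,1)
P 3-4 [J1]: (5,3,1)
link5: (6,3,1)
C 5-0 [J2]: (6,3,2)
C 3-5 [J2]: (6,3,3)
C 1-4 [J2]: (6,3,4)
P 3-1 [J1]: (6,4,4)
Grübler: 3·5 − 2·4 − 4 = 3

M = 3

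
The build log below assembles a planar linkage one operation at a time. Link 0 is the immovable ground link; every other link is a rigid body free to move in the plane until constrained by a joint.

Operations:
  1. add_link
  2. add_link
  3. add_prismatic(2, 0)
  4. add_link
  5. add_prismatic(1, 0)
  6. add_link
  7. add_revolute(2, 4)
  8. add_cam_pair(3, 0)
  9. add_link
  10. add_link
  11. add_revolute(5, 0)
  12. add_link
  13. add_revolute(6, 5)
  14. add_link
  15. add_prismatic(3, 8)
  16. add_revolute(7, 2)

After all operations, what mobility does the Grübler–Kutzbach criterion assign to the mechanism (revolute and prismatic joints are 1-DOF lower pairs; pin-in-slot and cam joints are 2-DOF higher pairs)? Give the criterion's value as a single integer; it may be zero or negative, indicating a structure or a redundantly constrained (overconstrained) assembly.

(L,J1,J2)=(1,0,0); link0 fixed
link1: (2,0,0)
link2: (3,0,0)
P 2-0 [J1]: (3,1,0)
link3: (4,1,0)
P 1-0 [J1]: (4,2,0)
link4: (5,2,0)
R 2-4 [J1]: (5,3,0)
C 3-0 [J2]: (5,3,1)
link5: (6,3,1)
link6: (7,3,1)
R 5-0 [J1]: (7,4,1)
link7: (8,4,1)
R 6-5 [J1]: (8,5,1)
link8: (9,5,1)
P 3-8 [J1]: (9,6,1)
R 7-2 [J1]: (9,7,1)
Grübler: 3·8 − 2·7 − 1 = 9

M = 9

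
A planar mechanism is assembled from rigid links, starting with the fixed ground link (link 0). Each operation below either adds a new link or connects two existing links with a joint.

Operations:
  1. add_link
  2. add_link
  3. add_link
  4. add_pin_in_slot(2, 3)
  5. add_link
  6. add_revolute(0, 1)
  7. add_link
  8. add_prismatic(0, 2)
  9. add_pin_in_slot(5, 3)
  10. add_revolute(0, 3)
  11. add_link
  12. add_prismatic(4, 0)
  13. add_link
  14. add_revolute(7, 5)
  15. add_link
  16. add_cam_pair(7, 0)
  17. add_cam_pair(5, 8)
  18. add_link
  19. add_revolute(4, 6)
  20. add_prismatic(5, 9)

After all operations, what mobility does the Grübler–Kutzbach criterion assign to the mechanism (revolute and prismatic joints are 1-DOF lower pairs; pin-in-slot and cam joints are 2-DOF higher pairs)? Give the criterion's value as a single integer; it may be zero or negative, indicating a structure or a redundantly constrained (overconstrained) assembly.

M = 9

link 0 = ground. State L|J1|J2 = 1|0|0
+link1  2|0|0
+link2  3|0|0
+link3  4|0|0
PS(2,3) f=2→J2  4|0|1
+link4  5|0|1
R(0,1) f=1→J1  5|1|1
+link5  6|1|1
P(0,2) f=1→J1  6|2|1
PS(5,3) f=2→J2  6|2|2
R(0,3) f=1→J1  6|3|2
+link6  7|3|2
P(4,0) f=1→J1  7|4|2
+link7  8|4|2
R(7,5) f=1→J1  8|5|2
+link8  9|5|2
C(7,0) f=2→J2  9|5|3
C(5,8) f=2→J2  9|5|4
+link9  10|5|4
R(4,6) f=1→J1  10|6|4
P(5,9) f=1→J1  10|7|4
M = 3(10−1)−2·7−4 = 27−14−4 = 9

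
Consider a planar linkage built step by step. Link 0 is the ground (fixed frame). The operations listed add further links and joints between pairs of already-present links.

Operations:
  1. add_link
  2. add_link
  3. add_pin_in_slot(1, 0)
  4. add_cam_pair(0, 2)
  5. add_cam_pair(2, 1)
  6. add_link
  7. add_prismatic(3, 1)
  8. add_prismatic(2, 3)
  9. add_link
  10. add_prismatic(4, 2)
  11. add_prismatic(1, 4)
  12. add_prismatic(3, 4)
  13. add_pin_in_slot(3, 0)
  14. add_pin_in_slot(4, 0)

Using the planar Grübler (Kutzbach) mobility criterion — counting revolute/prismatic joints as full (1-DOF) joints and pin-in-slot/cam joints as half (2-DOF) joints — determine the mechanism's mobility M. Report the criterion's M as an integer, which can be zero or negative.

M = -3

L=1 J1=0 J2=0
add link → L=2 J1=0 J2=0
add link → L=3 J1=0 J2=0
PS@1,0 dof=2 J2 → L=3 J1=0 J2=1
C@0,2 dof=2 J2 → L=3 J1=0 J2=2
C@2,1 dof=2 J2 → L=3 J1=0 J2=3
add link → L=4 J1=0 J2=3
P@3,1 dof=1 J1 → L=4 J1=1 J2=3
P@2,3 dof=1 J1 → L=4 J1=2 J2=3
add link → L=5 J1=2 J2=3
P@4,2 dof=1 J1 → L=5 J1=3 J2=3
P@1,4 dof=1 J1 → L=5 J1=4 J2=3
P@3,4 dof=1 J1 → L=5 J1=5 J2=3
PS@3,0 dof=2 J2 → L=5 J1=5 J2=4
PS@4,0 dof=2 J2 → L=5 J1=5 J2=5
M=3(L−1)−2J1−J2=3·4−2·5−5=-3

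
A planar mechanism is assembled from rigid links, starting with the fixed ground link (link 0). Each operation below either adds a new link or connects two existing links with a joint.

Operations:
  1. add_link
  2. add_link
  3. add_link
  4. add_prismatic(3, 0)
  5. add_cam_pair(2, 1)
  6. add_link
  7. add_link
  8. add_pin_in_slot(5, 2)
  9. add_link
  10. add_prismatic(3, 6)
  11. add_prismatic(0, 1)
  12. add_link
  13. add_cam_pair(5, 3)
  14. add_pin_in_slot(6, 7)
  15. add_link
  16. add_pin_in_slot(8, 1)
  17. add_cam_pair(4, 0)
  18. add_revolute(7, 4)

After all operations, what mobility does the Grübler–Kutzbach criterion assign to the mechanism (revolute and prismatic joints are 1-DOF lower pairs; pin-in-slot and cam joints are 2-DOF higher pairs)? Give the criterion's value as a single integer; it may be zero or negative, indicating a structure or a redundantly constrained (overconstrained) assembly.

ground; <1,0,0>
#1 <2,0,0>
#2 <3,0,0>
#3 <4,0,0>
P:3↔0 J1 <4,1,0>
C:2↔1 J2 <4,1,1>
#4 <5,1,1>
#5 <6,1,1>
PS:5↔2 J2 <6,1,2>
#6 <7,1,2>
P:3↔6 J1 <7,2,2>
P:0↔1 J1 <7,3,2>
#7 <8,3,2>
C:5↔3 J2 <8,3,3>
PS:6↔7 J2 <8,3,4>
#8 <9,3,4>
PS:8↔1 J2 <9,3,5>
C:4↔0 J2 <9,3,6>
R:7↔4 J1 <9,4,6>
3×8 − 2×4 − 1×6 = 10

M = 10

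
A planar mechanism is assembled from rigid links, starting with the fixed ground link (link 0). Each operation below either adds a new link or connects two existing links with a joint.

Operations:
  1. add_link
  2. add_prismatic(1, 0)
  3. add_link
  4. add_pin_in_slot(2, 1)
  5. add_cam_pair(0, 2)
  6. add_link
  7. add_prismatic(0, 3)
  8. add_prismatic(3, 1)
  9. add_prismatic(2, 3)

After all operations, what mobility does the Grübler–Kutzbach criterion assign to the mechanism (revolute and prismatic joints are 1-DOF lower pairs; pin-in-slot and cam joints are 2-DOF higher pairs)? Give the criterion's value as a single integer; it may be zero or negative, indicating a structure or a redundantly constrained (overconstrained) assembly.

M = -1

(L,J1,J2)=(1,0,0); link0 fixed
link1: (2,0,0)
P 1-0 [J1]: (2,1,0)
link2: (3,1,0)
PS 2-1 [J2]: (3,1,1)
C 0-2 [J2]: (3,1,2)
link3: (4,1,2)
P 0-3 [J1]: (4,2,2)
P 3-1 [J1]: (4,3,2)
P 2-3 [J1]: (4,4,2)
Grübler: 3·3 − 2·4 − 2 = -1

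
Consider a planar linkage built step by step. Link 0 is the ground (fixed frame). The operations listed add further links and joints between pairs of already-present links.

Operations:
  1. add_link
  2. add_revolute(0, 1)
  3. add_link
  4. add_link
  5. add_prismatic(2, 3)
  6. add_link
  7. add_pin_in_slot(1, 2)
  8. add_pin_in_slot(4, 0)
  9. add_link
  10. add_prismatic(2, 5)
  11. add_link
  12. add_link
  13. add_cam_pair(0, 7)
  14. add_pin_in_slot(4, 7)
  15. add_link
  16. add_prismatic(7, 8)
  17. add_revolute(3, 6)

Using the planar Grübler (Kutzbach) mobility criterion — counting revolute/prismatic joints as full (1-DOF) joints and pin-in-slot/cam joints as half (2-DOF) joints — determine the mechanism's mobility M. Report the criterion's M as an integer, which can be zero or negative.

L=1 J1=0 J2=0
add link → L=2 J1=0 J2=0
R@0,1 dof=1 J1 → L=2 J1=1 J2=0
add link → L=3 J1=1 J2=0
add link → L=4 J1=1 J2=0
P@2,3 dof=1 J1 → L=4 J1=2 J2=0
add link → L=5 J1=2 J2=0
PS@1,2 dof=2 J2 → L=5 J1=2 J2=1
PS@4,0 dof=2 J2 → L=5 J1=2 J2=2
add link → L=6 J1=2 J2=2
P@2,5 dof=1 J1 → L=6 J1=3 J2=2
add link → L=7 J1=3 J2=2
add link → L=8 J1=3 J2=2
C@0,7 dof=2 J2 → L=8 J1=3 J2=3
PS@4,7 dof=2 J2 → L=8 J1=3 J2=4
add link → L=9 J1=3 J2=4
P@7,8 dof=1 J1 → L=9 J1=4 J2=4
R@3,6 dof=1 J1 → L=9 J1=5 J2=4
M=3(L−1)−2J1−J2=3·8−2·5−4=10

M = 10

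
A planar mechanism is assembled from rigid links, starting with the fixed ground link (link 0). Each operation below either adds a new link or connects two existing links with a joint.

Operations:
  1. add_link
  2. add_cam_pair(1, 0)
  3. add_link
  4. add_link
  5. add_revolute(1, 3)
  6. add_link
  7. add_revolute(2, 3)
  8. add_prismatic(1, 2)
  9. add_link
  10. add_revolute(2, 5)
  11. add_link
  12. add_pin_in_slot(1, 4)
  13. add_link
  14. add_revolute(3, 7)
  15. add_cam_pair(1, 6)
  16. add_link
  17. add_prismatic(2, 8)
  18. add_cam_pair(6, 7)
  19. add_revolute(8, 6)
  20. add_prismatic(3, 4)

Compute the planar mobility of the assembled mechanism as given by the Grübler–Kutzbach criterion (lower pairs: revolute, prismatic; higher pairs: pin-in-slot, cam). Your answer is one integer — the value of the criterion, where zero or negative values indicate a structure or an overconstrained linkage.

M = 4

L=1 J1=0 J2=0
add link → L=2 J1=0 J2=0
C@1,0 dof=2 J2 → L=2 J1=0 J2=1
add link → L=3 J1=0 J2=1
add link → L=4 J1=0 J2=1
R@1,3 dof=1 J1 → L=4 J1=1 J2=1
add link → L=5 J1=1 J2=1
R@2,3 dof=1 J1 → L=5 J1=2 J2=1
P@1,2 dof=1 J1 → L=5 J1=3 J2=1
add link → L=6 J1=3 J2=1
R@2,5 dof=1 J1 → L=6 J1=4 J2=1
add link → L=7 J1=4 J2=1
PS@1,4 dof=2 J2 → L=7 J1=4 J2=2
add link → L=8 J1=4 J2=2
R@3,7 dof=1 J1 → L=8 J1=5 J2=2
C@1,6 dof=2 J2 → L=8 J1=5 J2=3
add link → L=9 J1=5 J2=3
P@2,8 dof=1 J1 → L=9 J1=6 J2=3
C@6,7 dof=2 J2 → L=9 J1=6 J2=4
R@8,6 dof=1 J1 → L=9 J1=7 J2=4
P@3,4 dof=1 J1 → L=9 J1=8 J2=4
M=3(L−1)−2J1−J2=3·8−2·8−4=4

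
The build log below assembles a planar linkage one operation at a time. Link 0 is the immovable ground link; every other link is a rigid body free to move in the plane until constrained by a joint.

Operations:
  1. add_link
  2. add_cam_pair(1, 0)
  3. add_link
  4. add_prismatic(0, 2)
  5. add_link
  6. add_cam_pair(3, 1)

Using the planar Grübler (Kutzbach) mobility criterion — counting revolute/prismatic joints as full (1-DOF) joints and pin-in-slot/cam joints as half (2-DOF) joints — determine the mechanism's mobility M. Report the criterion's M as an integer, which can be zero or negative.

(L,J1,J2)=(1,0,0); link0 fixed
link1: (2,0,0)
C 1-0 [J2]: (2,0,1)
link2: (3,0,1)
P 0-2 [J1]: (3,1,1)
link3: (4,1,1)
C 3-1 [J2]: (4,1,2)
Grübler: 3·3 − 2·1 − 2 = 5

M = 5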